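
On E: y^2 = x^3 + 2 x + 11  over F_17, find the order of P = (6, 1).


Compute successive multiples of P until we hit O:
  1P = (6, 1)
  2P = (4, 7)
  3P = (16, 12)
  4P = (11, 2)
  5P = (15, 4)
  6P = (15, 13)
  7P = (11, 15)
  8P = (16, 5)
  ... (continuing to 11P)
  11P = O

ord(P) = 11


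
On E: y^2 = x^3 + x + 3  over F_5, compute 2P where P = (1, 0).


k = 2 = 10_2 (binary, LSB first: 01)
Double-and-add from P = (1, 0):
  bit 0 = 0: acc unchanged = O
  bit 1 = 1: acc = O + O = O

2P = O


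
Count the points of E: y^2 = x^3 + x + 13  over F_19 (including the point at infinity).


For each x in F_19, count y with y^2 = x^3 + 1 x + 13 mod 19:
  x = 2: RHS = 4, y in [2, 17]  -> 2 point(s)
  x = 3: RHS = 5, y in [9, 10]  -> 2 point(s)
  x = 4: RHS = 5, y in [9, 10]  -> 2 point(s)
  x = 6: RHS = 7, y in [8, 11]  -> 2 point(s)
  x = 8: RHS = 1, y in [1, 18]  -> 2 point(s)
  x = 10: RHS = 16, y in [4, 15]  -> 2 point(s)
  x = 11: RHS = 6, y in [5, 14]  -> 2 point(s)
  x = 12: RHS = 5, y in [9, 10]  -> 2 point(s)
  x = 13: RHS = 0, y in [0]  -> 1 point(s)
  x = 14: RHS = 16, y in [4, 15]  -> 2 point(s)
  x = 18: RHS = 11, y in [7, 12]  -> 2 point(s)
Affine points: 21. Add the point at infinity: total = 22.

#E(F_19) = 22


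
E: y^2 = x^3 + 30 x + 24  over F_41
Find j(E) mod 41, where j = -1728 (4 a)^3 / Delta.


Delta = -16(4 a^3 + 27 b^2) mod 41 = 24
-1728 * (4 a)^3 = -1728 * (4*30)^3 mod 41 = 39
j = 39 * 24^(-1) mod 41 = 17

j = 17 (mod 41)


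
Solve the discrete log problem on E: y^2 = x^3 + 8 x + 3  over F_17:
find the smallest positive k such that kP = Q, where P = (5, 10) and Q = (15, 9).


Enumerate multiples of P until we hit Q = (15, 9):
  1P = (5, 10)
  2P = (15, 8)
  3P = (12, 5)
  4P = (13, 3)
  5P = (8, 16)
  6P = (8, 1)
  7P = (13, 14)
  8P = (12, 12)
  9P = (15, 9)
Match found at i = 9.

k = 9


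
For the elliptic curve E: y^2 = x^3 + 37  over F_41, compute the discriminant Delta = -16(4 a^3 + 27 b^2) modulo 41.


4 a^3 + 27 b^2 = 4*0^3 + 27*37^2 = 0 + 36963 = 36963
Delta = -16 * (36963) = -591408
Delta mod 41 = 17

Delta = 17 (mod 41)


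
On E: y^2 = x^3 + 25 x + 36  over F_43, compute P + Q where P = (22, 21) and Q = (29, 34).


P != Q, so use the chord formula.
s = (y2 - y1) / (x2 - x1) = (13) / (7) mod 43 = 8
x3 = s^2 - x1 - x2 mod 43 = 8^2 - 22 - 29 = 13
y3 = s (x1 - x3) - y1 mod 43 = 8 * (22 - 13) - 21 = 8

P + Q = (13, 8)


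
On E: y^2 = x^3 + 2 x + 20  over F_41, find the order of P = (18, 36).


Compute successive multiples of P until we hit O:
  1P = (18, 36)
  2P = (6, 17)
  3P = (1, 8)
  4P = (4, 16)
  5P = (11, 15)
  6P = (21, 37)
  7P = (34, 27)
  8P = (34, 14)
  ... (continuing to 15P)
  15P = O

ord(P) = 15


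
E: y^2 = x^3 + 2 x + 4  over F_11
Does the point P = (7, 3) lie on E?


Check whether y^2 = x^3 + 2 x + 4 (mod 11) for (x, y) = (7, 3).
LHS: y^2 = 3^2 mod 11 = 9
RHS: x^3 + 2 x + 4 = 7^3 + 2*7 + 4 mod 11 = 9
LHS = RHS

Yes, on the curve


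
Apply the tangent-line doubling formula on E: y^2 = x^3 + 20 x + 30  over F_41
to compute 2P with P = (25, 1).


Doubling: s = (3 x1^2 + a) / (2 y1)
s = (3*25^2 + 20) / (2*1) mod 41 = 25
x3 = s^2 - 2 x1 mod 41 = 25^2 - 2*25 = 1
y3 = s (x1 - x3) - y1 mod 41 = 25 * (25 - 1) - 1 = 25

2P = (1, 25)


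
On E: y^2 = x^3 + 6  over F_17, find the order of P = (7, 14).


Compute successive multiples of P until we hit O:
  1P = (7, 14)
  2P = (4, 6)
  3P = (15, 10)
  4P = (8, 12)
  5P = (6, 1)
  6P = (3, 4)
  7P = (9, 15)
  8P = (14, 8)
  ... (continuing to 18P)
  18P = O

ord(P) = 18


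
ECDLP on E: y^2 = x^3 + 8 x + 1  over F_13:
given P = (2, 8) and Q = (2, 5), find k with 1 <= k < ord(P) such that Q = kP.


Enumerate multiples of P until we hit Q = (2, 5):
  1P = (2, 8)
  2P = (0, 1)
  3P = (7, 7)
  4P = (3, 0)
  5P = (7, 6)
  6P = (0, 12)
  7P = (2, 5)
Match found at i = 7.

k = 7


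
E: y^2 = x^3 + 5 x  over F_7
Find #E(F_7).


For each x in F_7, count y with y^2 = x^3 + 5 x + 0 mod 7:
  x = 0: RHS = 0, y in [0]  -> 1 point(s)
  x = 2: RHS = 4, y in [2, 5]  -> 2 point(s)
  x = 3: RHS = 0, y in [0]  -> 1 point(s)
  x = 4: RHS = 0, y in [0]  -> 1 point(s)
  x = 6: RHS = 1, y in [1, 6]  -> 2 point(s)
Affine points: 7. Add the point at infinity: total = 8.

#E(F_7) = 8


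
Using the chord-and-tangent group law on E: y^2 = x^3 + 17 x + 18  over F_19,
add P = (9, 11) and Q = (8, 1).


P != Q, so use the chord formula.
s = (y2 - y1) / (x2 - x1) = (9) / (18) mod 19 = 10
x3 = s^2 - x1 - x2 mod 19 = 10^2 - 9 - 8 = 7
y3 = s (x1 - x3) - y1 mod 19 = 10 * (9 - 7) - 11 = 9

P + Q = (7, 9)


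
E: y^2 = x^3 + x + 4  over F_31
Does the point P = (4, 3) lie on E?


Check whether y^2 = x^3 + 1 x + 4 (mod 31) for (x, y) = (4, 3).
LHS: y^2 = 3^2 mod 31 = 9
RHS: x^3 + 1 x + 4 = 4^3 + 1*4 + 4 mod 31 = 10
LHS != RHS

No, not on the curve


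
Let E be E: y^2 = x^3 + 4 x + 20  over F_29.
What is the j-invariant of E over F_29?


Delta = -16(4 a^3 + 27 b^2) mod 29 = 4
-1728 * (4 a)^3 = -1728 * (4*4)^3 mod 29 = 26
j = 26 * 4^(-1) mod 29 = 21

j = 21 (mod 29)


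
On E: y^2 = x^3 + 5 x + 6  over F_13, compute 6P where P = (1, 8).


k = 6 = 110_2 (binary, LSB first: 011)
Double-and-add from P = (1, 8):
  bit 0 = 0: acc unchanged = O
  bit 1 = 1: acc = O + (8, 8) = (8, 8)
  bit 2 = 1: acc = (8, 8) + (9, 0) = (8, 5)

6P = (8, 5)


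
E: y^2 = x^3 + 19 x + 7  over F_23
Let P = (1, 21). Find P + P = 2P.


Doubling: s = (3 x1^2 + a) / (2 y1)
s = (3*1^2 + 19) / (2*21) mod 23 = 6
x3 = s^2 - 2 x1 mod 23 = 6^2 - 2*1 = 11
y3 = s (x1 - x3) - y1 mod 23 = 6 * (1 - 11) - 21 = 11

2P = (11, 11)


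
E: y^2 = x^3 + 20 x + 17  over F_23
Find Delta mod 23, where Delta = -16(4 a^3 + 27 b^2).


4 a^3 + 27 b^2 = 4*20^3 + 27*17^2 = 32000 + 7803 = 39803
Delta = -16 * (39803) = -636848
Delta mod 23 = 22

Delta = 22 (mod 23)


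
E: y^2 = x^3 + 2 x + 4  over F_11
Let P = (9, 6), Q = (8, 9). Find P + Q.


P != Q, so use the chord formula.
s = (y2 - y1) / (x2 - x1) = (3) / (10) mod 11 = 8
x3 = s^2 - x1 - x2 mod 11 = 8^2 - 9 - 8 = 3
y3 = s (x1 - x3) - y1 mod 11 = 8 * (9 - 3) - 6 = 9

P + Q = (3, 9)


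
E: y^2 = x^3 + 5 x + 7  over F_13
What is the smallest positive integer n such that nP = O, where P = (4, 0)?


Compute successive multiples of P until we hit O:
  1P = (4, 0)
  2P = O

ord(P) = 2


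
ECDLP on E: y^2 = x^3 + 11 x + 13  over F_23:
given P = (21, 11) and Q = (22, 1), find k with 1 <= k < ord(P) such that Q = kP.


Enumerate multiples of P until we hit Q = (22, 1):
  1P = (21, 11)
  2P = (4, 12)
  3P = (14, 17)
  4P = (0, 17)
  5P = (11, 19)
  6P = (22, 22)
  7P = (9, 6)
  8P = (1, 5)
  9P = (5, 3)
  10P = (3, 21)
  11P = (3, 2)
  12P = (5, 20)
  13P = (1, 18)
  14P = (9, 17)
  15P = (22, 1)
Match found at i = 15.

k = 15


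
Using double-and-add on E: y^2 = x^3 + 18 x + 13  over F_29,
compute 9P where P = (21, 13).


k = 9 = 1001_2 (binary, LSB first: 1001)
Double-and-add from P = (21, 13):
  bit 0 = 1: acc = O + (21, 13) = (21, 13)
  bit 1 = 0: acc unchanged = (21, 13)
  bit 2 = 0: acc unchanged = (21, 13)
  bit 3 = 1: acc = (21, 13) + (24, 1) = (0, 19)

9P = (0, 19)


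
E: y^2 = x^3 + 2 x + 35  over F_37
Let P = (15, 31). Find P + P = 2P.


Doubling: s = (3 x1^2 + a) / (2 y1)
s = (3*15^2 + 2) / (2*31) mod 37 = 33
x3 = s^2 - 2 x1 mod 37 = 33^2 - 2*15 = 23
y3 = s (x1 - x3) - y1 mod 37 = 33 * (15 - 23) - 31 = 1

2P = (23, 1)


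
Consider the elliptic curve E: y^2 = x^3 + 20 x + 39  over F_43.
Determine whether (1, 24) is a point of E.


Check whether y^2 = x^3 + 20 x + 39 (mod 43) for (x, y) = (1, 24).
LHS: y^2 = 24^2 mod 43 = 17
RHS: x^3 + 20 x + 39 = 1^3 + 20*1 + 39 mod 43 = 17
LHS = RHS

Yes, on the curve


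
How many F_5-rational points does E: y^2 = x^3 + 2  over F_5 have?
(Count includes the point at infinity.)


For each x in F_5, count y with y^2 = x^3 + 0 x + 2 mod 5:
  x = 2: RHS = 0, y in [0]  -> 1 point(s)
  x = 3: RHS = 4, y in [2, 3]  -> 2 point(s)
  x = 4: RHS = 1, y in [1, 4]  -> 2 point(s)
Affine points: 5. Add the point at infinity: total = 6.

#E(F_5) = 6


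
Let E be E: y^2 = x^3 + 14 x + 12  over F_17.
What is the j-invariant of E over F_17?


Delta = -16(4 a^3 + 27 b^2) mod 17 = 6
-1728 * (4 a)^3 = -1728 * (4*14)^3 mod 17 = 2
j = 2 * 6^(-1) mod 17 = 6

j = 6 (mod 17)


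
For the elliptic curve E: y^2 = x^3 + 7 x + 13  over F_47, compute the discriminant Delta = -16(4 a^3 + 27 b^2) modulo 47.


4 a^3 + 27 b^2 = 4*7^3 + 27*13^2 = 1372 + 4563 = 5935
Delta = -16 * (5935) = -94960
Delta mod 47 = 27

Delta = 27 (mod 47)


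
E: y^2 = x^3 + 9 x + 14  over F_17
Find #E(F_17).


For each x in F_17, count y with y^2 = x^3 + 9 x + 14 mod 17:
  x = 3: RHS = 0, y in [0]  -> 1 point(s)
  x = 9: RHS = 8, y in [5, 12]  -> 2 point(s)
  x = 10: RHS = 16, y in [4, 13]  -> 2 point(s)
  x = 11: RHS = 16, y in [4, 13]  -> 2 point(s)
  x = 13: RHS = 16, y in [4, 13]  -> 2 point(s)
  x = 16: RHS = 4, y in [2, 15]  -> 2 point(s)
Affine points: 11. Add the point at infinity: total = 12.

#E(F_17) = 12


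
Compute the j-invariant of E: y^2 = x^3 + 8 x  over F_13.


Delta = -16(4 a^3 + 27 b^2) mod 13 = 5
-1728 * (4 a)^3 = -1728 * (4*8)^3 mod 13 = 8
j = 8 * 5^(-1) mod 13 = 12

j = 12 (mod 13)


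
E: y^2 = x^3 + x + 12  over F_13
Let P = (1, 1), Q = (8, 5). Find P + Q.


P != Q, so use the chord formula.
s = (y2 - y1) / (x2 - x1) = (4) / (7) mod 13 = 8
x3 = s^2 - x1 - x2 mod 13 = 8^2 - 1 - 8 = 3
y3 = s (x1 - x3) - y1 mod 13 = 8 * (1 - 3) - 1 = 9

P + Q = (3, 9)


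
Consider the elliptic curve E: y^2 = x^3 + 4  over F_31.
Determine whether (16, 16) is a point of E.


Check whether y^2 = x^3 + 0 x + 4 (mod 31) for (x, y) = (16, 16).
LHS: y^2 = 16^2 mod 31 = 8
RHS: x^3 + 0 x + 4 = 16^3 + 0*16 + 4 mod 31 = 8
LHS = RHS

Yes, on the curve


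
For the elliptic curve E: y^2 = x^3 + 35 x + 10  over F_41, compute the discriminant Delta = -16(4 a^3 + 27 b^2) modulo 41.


4 a^3 + 27 b^2 = 4*35^3 + 27*10^2 = 171500 + 2700 = 174200
Delta = -16 * (174200) = -2787200
Delta mod 41 = 21

Delta = 21 (mod 41)


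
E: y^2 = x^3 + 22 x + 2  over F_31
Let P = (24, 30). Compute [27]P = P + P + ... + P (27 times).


k = 27 = 11011_2 (binary, LSB first: 11011)
Double-and-add from P = (24, 30):
  bit 0 = 1: acc = O + (24, 30) = (24, 30)
  bit 1 = 1: acc = (24, 30) + (1, 26) = (14, 27)
  bit 2 = 0: acc unchanged = (14, 27)
  bit 3 = 1: acc = (14, 27) + (17, 22) = (20, 14)
  bit 4 = 1: acc = (20, 14) + (13, 25) = (3, 8)

27P = (3, 8)


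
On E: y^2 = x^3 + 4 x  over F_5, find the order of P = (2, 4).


Compute successive multiples of P until we hit O:
  1P = (2, 4)
  2P = (0, 0)
  3P = (2, 1)
  4P = O

ord(P) = 4


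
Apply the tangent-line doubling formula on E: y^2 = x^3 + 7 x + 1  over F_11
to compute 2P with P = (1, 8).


Doubling: s = (3 x1^2 + a) / (2 y1)
s = (3*1^2 + 7) / (2*8) mod 11 = 2
x3 = s^2 - 2 x1 mod 11 = 2^2 - 2*1 = 2
y3 = s (x1 - x3) - y1 mod 11 = 2 * (1 - 2) - 8 = 1

2P = (2, 1)


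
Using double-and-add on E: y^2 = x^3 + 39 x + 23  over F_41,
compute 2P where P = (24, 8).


k = 2 = 10_2 (binary, LSB first: 01)
Double-and-add from P = (24, 8):
  bit 0 = 0: acc unchanged = O
  bit 1 = 1: acc = O + (11, 26) = (11, 26)

2P = (11, 26)


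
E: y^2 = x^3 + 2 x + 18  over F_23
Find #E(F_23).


For each x in F_23, count y with y^2 = x^3 + 2 x + 18 mod 23:
  x = 0: RHS = 18, y in [8, 15]  -> 2 point(s)
  x = 6: RHS = 16, y in [4, 19]  -> 2 point(s)
  x = 9: RHS = 6, y in [11, 12]  -> 2 point(s)
  x = 10: RHS = 3, y in [7, 16]  -> 2 point(s)
  x = 16: RHS = 6, y in [11, 12]  -> 2 point(s)
  x = 20: RHS = 8, y in [10, 13]  -> 2 point(s)
  x = 21: RHS = 6, y in [11, 12]  -> 2 point(s)
Affine points: 14. Add the point at infinity: total = 15.

#E(F_23) = 15


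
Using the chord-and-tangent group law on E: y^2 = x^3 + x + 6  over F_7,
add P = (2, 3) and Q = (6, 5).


P != Q, so use the chord formula.
s = (y2 - y1) / (x2 - x1) = (2) / (4) mod 7 = 4
x3 = s^2 - x1 - x2 mod 7 = 4^2 - 2 - 6 = 1
y3 = s (x1 - x3) - y1 mod 7 = 4 * (2 - 1) - 3 = 1

P + Q = (1, 1)


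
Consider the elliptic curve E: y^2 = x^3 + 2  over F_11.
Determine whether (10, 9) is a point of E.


Check whether y^2 = x^3 + 0 x + 2 (mod 11) for (x, y) = (10, 9).
LHS: y^2 = 9^2 mod 11 = 4
RHS: x^3 + 0 x + 2 = 10^3 + 0*10 + 2 mod 11 = 1
LHS != RHS

No, not on the curve


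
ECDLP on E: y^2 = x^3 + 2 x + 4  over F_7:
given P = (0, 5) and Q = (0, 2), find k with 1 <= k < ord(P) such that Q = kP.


Enumerate multiples of P until we hit Q = (0, 2):
  1P = (0, 5)
  2P = (2, 3)
  3P = (6, 1)
  4P = (3, 4)
  5P = (1, 0)
  6P = (3, 3)
  7P = (6, 6)
  8P = (2, 4)
  9P = (0, 2)
Match found at i = 9.

k = 9


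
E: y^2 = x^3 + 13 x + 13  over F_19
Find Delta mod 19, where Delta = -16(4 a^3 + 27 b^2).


4 a^3 + 27 b^2 = 4*13^3 + 27*13^2 = 8788 + 4563 = 13351
Delta = -16 * (13351) = -213616
Delta mod 19 = 1

Delta = 1 (mod 19)


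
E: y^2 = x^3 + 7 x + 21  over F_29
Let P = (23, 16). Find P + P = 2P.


Doubling: s = (3 x1^2 + a) / (2 y1)
s = (3*23^2 + 7) / (2*16) mod 29 = 19
x3 = s^2 - 2 x1 mod 29 = 19^2 - 2*23 = 25
y3 = s (x1 - x3) - y1 mod 29 = 19 * (23 - 25) - 16 = 4

2P = (25, 4)


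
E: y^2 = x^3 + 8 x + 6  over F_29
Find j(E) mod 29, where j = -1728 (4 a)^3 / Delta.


Delta = -16(4 a^3 + 27 b^2) mod 29 = 23
-1728 * (4 a)^3 = -1728 * (4*8)^3 mod 29 = 5
j = 5 * 23^(-1) mod 29 = 4

j = 4 (mod 29)


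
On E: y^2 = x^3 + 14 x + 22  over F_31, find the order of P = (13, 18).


Compute successive multiples of P until we hit O:
  1P = (13, 18)
  2P = (30, 21)
  3P = (23, 24)
  4P = (9, 3)
  5P = (25, 30)
  6P = (25, 1)
  7P = (9, 28)
  8P = (23, 7)
  ... (continuing to 11P)
  11P = O

ord(P) = 11


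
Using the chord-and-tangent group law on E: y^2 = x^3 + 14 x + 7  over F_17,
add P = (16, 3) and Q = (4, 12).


P != Q, so use the chord formula.
s = (y2 - y1) / (x2 - x1) = (9) / (5) mod 17 = 12
x3 = s^2 - x1 - x2 mod 17 = 12^2 - 16 - 4 = 5
y3 = s (x1 - x3) - y1 mod 17 = 12 * (16 - 5) - 3 = 10

P + Q = (5, 10)


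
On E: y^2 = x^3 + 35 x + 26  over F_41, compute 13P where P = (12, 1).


k = 13 = 1101_2 (binary, LSB first: 1011)
Double-and-add from P = (12, 1):
  bit 0 = 1: acc = O + (12, 1) = (12, 1)
  bit 1 = 0: acc unchanged = (12, 1)
  bit 2 = 1: acc = (12, 1) + (11, 15) = (9, 39)
  bit 3 = 1: acc = (9, 39) + (29, 25) = (8, 30)

13P = (8, 30)


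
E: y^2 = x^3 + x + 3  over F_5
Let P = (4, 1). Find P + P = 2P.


Doubling: s = (3 x1^2 + a) / (2 y1)
s = (3*4^2 + 1) / (2*1) mod 5 = 2
x3 = s^2 - 2 x1 mod 5 = 2^2 - 2*4 = 1
y3 = s (x1 - x3) - y1 mod 5 = 2 * (4 - 1) - 1 = 0

2P = (1, 0)


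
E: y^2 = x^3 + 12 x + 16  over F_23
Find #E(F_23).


For each x in F_23, count y with y^2 = x^3 + 12 x + 16 mod 23:
  x = 0: RHS = 16, y in [4, 19]  -> 2 point(s)
  x = 1: RHS = 6, y in [11, 12]  -> 2 point(s)
  x = 2: RHS = 2, y in [5, 18]  -> 2 point(s)
  x = 4: RHS = 13, y in [6, 17]  -> 2 point(s)
  x = 7: RHS = 6, y in [11, 12]  -> 2 point(s)
  x = 8: RHS = 3, y in [7, 16]  -> 2 point(s)
  x = 9: RHS = 2, y in [5, 18]  -> 2 point(s)
  x = 10: RHS = 9, y in [3, 20]  -> 2 point(s)
  x = 12: RHS = 2, y in [5, 18]  -> 2 point(s)
  x = 13: RHS = 0, y in [0]  -> 1 point(s)
  x = 15: RHS = 6, y in [11, 12]  -> 2 point(s)
  x = 16: RHS = 3, y in [7, 16]  -> 2 point(s)
  x = 17: RHS = 4, y in [2, 21]  -> 2 point(s)
  x = 22: RHS = 3, y in [7, 16]  -> 2 point(s)
Affine points: 27. Add the point at infinity: total = 28.

#E(F_23) = 28


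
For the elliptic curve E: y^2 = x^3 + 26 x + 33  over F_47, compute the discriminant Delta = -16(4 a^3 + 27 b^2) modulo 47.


4 a^3 + 27 b^2 = 4*26^3 + 27*33^2 = 70304 + 29403 = 99707
Delta = -16 * (99707) = -1595312
Delta mod 47 = 9

Delta = 9 (mod 47)


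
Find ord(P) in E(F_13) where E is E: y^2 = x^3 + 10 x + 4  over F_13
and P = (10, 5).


Compute successive multiples of P until we hit O:
  1P = (10, 5)
  2P = (5, 7)
  3P = (7, 12)
  4P = (0, 2)
  5P = (4, 2)
  6P = (9, 2)
  7P = (3, 3)
  8P = (3, 10)
  ... (continuing to 15P)
  15P = O

ord(P) = 15


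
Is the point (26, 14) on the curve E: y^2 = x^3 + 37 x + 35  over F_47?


Check whether y^2 = x^3 + 37 x + 35 (mod 47) for (x, y) = (26, 14).
LHS: y^2 = 14^2 mod 47 = 8
RHS: x^3 + 37 x + 35 = 26^3 + 37*26 + 35 mod 47 = 8
LHS = RHS

Yes, on the curve


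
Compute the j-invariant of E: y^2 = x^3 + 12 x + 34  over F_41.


Delta = -16(4 a^3 + 27 b^2) mod 41 = 14
-1728 * (4 a)^3 = -1728 * (4*12)^3 mod 41 = 33
j = 33 * 14^(-1) mod 41 = 17

j = 17 (mod 41)


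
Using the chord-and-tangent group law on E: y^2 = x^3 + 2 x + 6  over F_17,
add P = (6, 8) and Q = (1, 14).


P != Q, so use the chord formula.
s = (y2 - y1) / (x2 - x1) = (6) / (12) mod 17 = 9
x3 = s^2 - x1 - x2 mod 17 = 9^2 - 6 - 1 = 6
y3 = s (x1 - x3) - y1 mod 17 = 9 * (6 - 6) - 8 = 9

P + Q = (6, 9)


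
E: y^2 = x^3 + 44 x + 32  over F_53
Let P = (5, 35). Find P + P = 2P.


Doubling: s = (3 x1^2 + a) / (2 y1)
s = (3*5^2 + 44) / (2*35) mod 53 = 7
x3 = s^2 - 2 x1 mod 53 = 7^2 - 2*5 = 39
y3 = s (x1 - x3) - y1 mod 53 = 7 * (5 - 39) - 35 = 45

2P = (39, 45)


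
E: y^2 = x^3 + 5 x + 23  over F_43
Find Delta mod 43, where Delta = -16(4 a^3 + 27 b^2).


4 a^3 + 27 b^2 = 4*5^3 + 27*23^2 = 500 + 14283 = 14783
Delta = -16 * (14783) = -236528
Delta mod 43 = 15

Delta = 15 (mod 43)


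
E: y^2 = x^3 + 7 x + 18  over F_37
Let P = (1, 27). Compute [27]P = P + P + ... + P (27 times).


k = 27 = 11011_2 (binary, LSB first: 11011)
Double-and-add from P = (1, 27):
  bit 0 = 1: acc = O + (1, 27) = (1, 27)
  bit 1 = 1: acc = (1, 27) + (26, 4) = (35, 25)
  bit 2 = 0: acc unchanged = (35, 25)
  bit 3 = 1: acc = (35, 25) + (34, 28) = (14, 23)
  bit 4 = 1: acc = (14, 23) + (5, 20) = (14, 14)

27P = (14, 14)


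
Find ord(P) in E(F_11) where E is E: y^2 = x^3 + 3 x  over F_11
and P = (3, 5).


Compute successive multiples of P until we hit O:
  1P = (3, 5)
  2P = (3, 6)
  3P = O

ord(P) = 3


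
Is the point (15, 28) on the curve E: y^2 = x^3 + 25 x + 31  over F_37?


Check whether y^2 = x^3 + 25 x + 31 (mod 37) for (x, y) = (15, 28).
LHS: y^2 = 28^2 mod 37 = 7
RHS: x^3 + 25 x + 31 = 15^3 + 25*15 + 31 mod 37 = 7
LHS = RHS

Yes, on the curve


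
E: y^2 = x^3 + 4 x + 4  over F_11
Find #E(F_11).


For each x in F_11, count y with y^2 = x^3 + 4 x + 4 mod 11:
  x = 0: RHS = 4, y in [2, 9]  -> 2 point(s)
  x = 1: RHS = 9, y in [3, 8]  -> 2 point(s)
  x = 2: RHS = 9, y in [3, 8]  -> 2 point(s)
  x = 7: RHS = 1, y in [1, 10]  -> 2 point(s)
  x = 8: RHS = 9, y in [3, 8]  -> 2 point(s)
Affine points: 10. Add the point at infinity: total = 11.

#E(F_11) = 11


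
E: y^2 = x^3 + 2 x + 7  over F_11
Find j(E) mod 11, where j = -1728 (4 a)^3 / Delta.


Delta = -16(4 a^3 + 27 b^2) mod 11 = 1
-1728 * (4 a)^3 = -1728 * (4*2)^3 mod 11 = 5
j = 5 * 1^(-1) mod 11 = 5

j = 5 (mod 11)


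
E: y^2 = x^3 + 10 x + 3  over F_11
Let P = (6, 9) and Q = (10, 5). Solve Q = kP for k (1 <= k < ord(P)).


Enumerate multiples of P until we hit Q = (10, 5):
  1P = (6, 9)
  2P = (3, 7)
  3P = (0, 6)
  4P = (8, 1)
  5P = (2, 8)
  6P = (1, 6)
  7P = (7, 8)
  8P = (10, 6)
  9P = (10, 5)
Match found at i = 9.

k = 9


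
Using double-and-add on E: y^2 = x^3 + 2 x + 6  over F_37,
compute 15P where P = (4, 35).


k = 15 = 1111_2 (binary, LSB first: 1111)
Double-and-add from P = (4, 35):
  bit 0 = 1: acc = O + (4, 35) = (4, 35)
  bit 1 = 1: acc = (4, 35) + (28, 6) = (1, 3)
  bit 2 = 1: acc = (1, 3) + (6, 30) = (34, 26)
  bit 3 = 1: acc = (34, 26) + (15, 9) = (34, 11)

15P = (34, 11)


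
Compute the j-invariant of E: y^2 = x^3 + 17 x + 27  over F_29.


Delta = -16(4 a^3 + 27 b^2) mod 29 = 27
-1728 * (4 a)^3 = -1728 * (4*17)^3 mod 29 = 23
j = 23 * 27^(-1) mod 29 = 3

j = 3 (mod 29)


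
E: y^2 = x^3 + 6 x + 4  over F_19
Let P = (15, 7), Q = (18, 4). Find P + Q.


P != Q, so use the chord formula.
s = (y2 - y1) / (x2 - x1) = (16) / (3) mod 19 = 18
x3 = s^2 - x1 - x2 mod 19 = 18^2 - 15 - 18 = 6
y3 = s (x1 - x3) - y1 mod 19 = 18 * (15 - 6) - 7 = 3

P + Q = (6, 3)


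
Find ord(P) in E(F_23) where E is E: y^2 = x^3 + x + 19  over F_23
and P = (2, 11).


Compute successive multiples of P until we hit O:
  1P = (2, 11)
  2P = (4, 15)
  3P = (21, 20)
  4P = (18, 2)
  5P = (7, 22)
  6P = (17, 2)
  7P = (20, 9)
  8P = (3, 7)
  ... (continuing to 19P)
  19P = O

ord(P) = 19


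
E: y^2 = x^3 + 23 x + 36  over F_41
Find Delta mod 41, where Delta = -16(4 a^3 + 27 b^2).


4 a^3 + 27 b^2 = 4*23^3 + 27*36^2 = 48668 + 34992 = 83660
Delta = -16 * (83660) = -1338560
Delta mod 41 = 8

Delta = 8 (mod 41)


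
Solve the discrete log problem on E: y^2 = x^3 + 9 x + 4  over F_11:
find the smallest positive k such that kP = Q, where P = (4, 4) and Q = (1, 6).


Enumerate multiples of P until we hit Q = (1, 6):
  1P = (4, 4)
  2P = (1, 5)
  3P = (0, 2)
  4P = (10, 4)
  5P = (8, 7)
  6P = (3, 5)
  7P = (5, 8)
  8P = (7, 6)
  9P = (9, 0)
  10P = (7, 5)
  11P = (5, 3)
  12P = (3, 6)
  13P = (8, 4)
  14P = (10, 7)
  15P = (0, 9)
  16P = (1, 6)
Match found at i = 16.

k = 16


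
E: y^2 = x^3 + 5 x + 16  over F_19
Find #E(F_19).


For each x in F_19, count y with y^2 = x^3 + 5 x + 16 mod 19:
  x = 0: RHS = 16, y in [4, 15]  -> 2 point(s)
  x = 3: RHS = 1, y in [1, 18]  -> 2 point(s)
  x = 4: RHS = 5, y in [9, 10]  -> 2 point(s)
  x = 8: RHS = 17, y in [6, 13]  -> 2 point(s)
  x = 9: RHS = 11, y in [7, 12]  -> 2 point(s)
  x = 13: RHS = 17, y in [6, 13]  -> 2 point(s)
  x = 17: RHS = 17, y in [6, 13]  -> 2 point(s)
Affine points: 14. Add the point at infinity: total = 15.

#E(F_19) = 15


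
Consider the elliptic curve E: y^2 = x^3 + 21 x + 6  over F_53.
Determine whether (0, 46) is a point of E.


Check whether y^2 = x^3 + 21 x + 6 (mod 53) for (x, y) = (0, 46).
LHS: y^2 = 46^2 mod 53 = 49
RHS: x^3 + 21 x + 6 = 0^3 + 21*0 + 6 mod 53 = 6
LHS != RHS

No, not on the curve


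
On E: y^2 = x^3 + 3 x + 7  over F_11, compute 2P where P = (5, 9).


Doubling: s = (3 x1^2 + a) / (2 y1)
s = (3*5^2 + 3) / (2*9) mod 11 = 8
x3 = s^2 - 2 x1 mod 11 = 8^2 - 2*5 = 10
y3 = s (x1 - x3) - y1 mod 11 = 8 * (5 - 10) - 9 = 6

2P = (10, 6)


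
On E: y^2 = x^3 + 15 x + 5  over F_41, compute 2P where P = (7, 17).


Doubling: s = (3 x1^2 + a) / (2 y1)
s = (3*7^2 + 15) / (2*17) mod 41 = 12
x3 = s^2 - 2 x1 mod 41 = 12^2 - 2*7 = 7
y3 = s (x1 - x3) - y1 mod 41 = 12 * (7 - 7) - 17 = 24

2P = (7, 24)


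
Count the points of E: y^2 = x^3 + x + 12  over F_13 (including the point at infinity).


For each x in F_13, count y with y^2 = x^3 + 1 x + 12 mod 13:
  x = 0: RHS = 12, y in [5, 8]  -> 2 point(s)
  x = 1: RHS = 1, y in [1, 12]  -> 2 point(s)
  x = 2: RHS = 9, y in [3, 10]  -> 2 point(s)
  x = 3: RHS = 3, y in [4, 9]  -> 2 point(s)
  x = 5: RHS = 12, y in [5, 8]  -> 2 point(s)
  x = 6: RHS = 0, y in [0]  -> 1 point(s)
  x = 8: RHS = 12, y in [5, 8]  -> 2 point(s)
  x = 9: RHS = 9, y in [3, 10]  -> 2 point(s)
  x = 12: RHS = 10, y in [6, 7]  -> 2 point(s)
Affine points: 17. Add the point at infinity: total = 18.

#E(F_13) = 18


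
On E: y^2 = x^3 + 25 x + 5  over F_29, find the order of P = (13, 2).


Compute successive multiples of P until we hit O:
  1P = (13, 2)
  2P = (2, 11)
  3P = (7, 1)
  4P = (5, 9)
  5P = (24, 4)
  6P = (16, 8)
  7P = (4, 16)
  8P = (18, 9)
  ... (continuing to 35P)
  35P = O

ord(P) = 35


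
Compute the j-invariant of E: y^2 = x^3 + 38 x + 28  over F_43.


Delta = -16(4 a^3 + 27 b^2) mod 43 = 25
-1728 * (4 a)^3 = -1728 * (4*38)^3 mod 43 = 16
j = 16 * 25^(-1) mod 43 = 23

j = 23 (mod 43)


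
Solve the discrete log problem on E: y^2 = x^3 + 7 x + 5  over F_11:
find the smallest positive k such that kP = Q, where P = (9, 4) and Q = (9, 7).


Enumerate multiples of P until we hit Q = (9, 7):
  1P = (9, 4)
  2P = (5, 0)
  3P = (9, 7)
Match found at i = 3.

k = 3


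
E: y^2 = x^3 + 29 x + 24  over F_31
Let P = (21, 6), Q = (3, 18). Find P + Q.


P != Q, so use the chord formula.
s = (y2 - y1) / (x2 - x1) = (12) / (13) mod 31 = 20
x3 = s^2 - x1 - x2 mod 31 = 20^2 - 21 - 3 = 4
y3 = s (x1 - x3) - y1 mod 31 = 20 * (21 - 4) - 6 = 24

P + Q = (4, 24)


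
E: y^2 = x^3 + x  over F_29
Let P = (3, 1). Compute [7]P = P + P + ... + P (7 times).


k = 7 = 111_2 (binary, LSB first: 111)
Double-and-add from P = (3, 1):
  bit 0 = 1: acc = O + (3, 1) = (3, 1)
  bit 1 = 1: acc = (3, 1) + (16, 20) = (19, 18)
  bit 2 = 1: acc = (19, 18) + (13, 21) = (19, 11)

7P = (19, 11)


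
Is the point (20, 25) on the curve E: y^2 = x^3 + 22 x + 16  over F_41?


Check whether y^2 = x^3 + 22 x + 16 (mod 41) for (x, y) = (20, 25).
LHS: y^2 = 25^2 mod 41 = 10
RHS: x^3 + 22 x + 16 = 20^3 + 22*20 + 16 mod 41 = 10
LHS = RHS

Yes, on the curve


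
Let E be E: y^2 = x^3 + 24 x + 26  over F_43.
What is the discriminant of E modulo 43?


4 a^3 + 27 b^2 = 4*24^3 + 27*26^2 = 55296 + 18252 = 73548
Delta = -16 * (73548) = -1176768
Delta mod 43 = 13

Delta = 13 (mod 43)


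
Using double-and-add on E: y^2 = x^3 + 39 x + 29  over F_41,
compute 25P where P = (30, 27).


k = 25 = 11001_2 (binary, LSB first: 10011)
Double-and-add from P = (30, 27):
  bit 0 = 1: acc = O + (30, 27) = (30, 27)
  bit 1 = 0: acc unchanged = (30, 27)
  bit 2 = 0: acc unchanged = (30, 27)
  bit 3 = 1: acc = (30, 27) + (5, 29) = (31, 19)
  bit 4 = 1: acc = (31, 19) + (10, 5) = (5, 12)

25P = (5, 12)


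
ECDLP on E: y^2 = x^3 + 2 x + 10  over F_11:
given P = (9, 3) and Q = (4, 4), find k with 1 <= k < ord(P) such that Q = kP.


Enumerate multiples of P until we hit Q = (4, 4):
  1P = (9, 3)
  2P = (7, 9)
  3P = (4, 4)
Match found at i = 3.

k = 3


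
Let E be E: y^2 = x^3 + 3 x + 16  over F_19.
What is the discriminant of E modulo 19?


4 a^3 + 27 b^2 = 4*3^3 + 27*16^2 = 108 + 6912 = 7020
Delta = -16 * (7020) = -112320
Delta mod 19 = 8

Delta = 8 (mod 19)


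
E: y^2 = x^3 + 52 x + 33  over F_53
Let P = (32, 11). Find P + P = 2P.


Doubling: s = (3 x1^2 + a) / (2 y1)
s = (3*32^2 + 52) / (2*11) mod 53 = 36
x3 = s^2 - 2 x1 mod 53 = 36^2 - 2*32 = 13
y3 = s (x1 - x3) - y1 mod 53 = 36 * (32 - 13) - 11 = 37

2P = (13, 37)


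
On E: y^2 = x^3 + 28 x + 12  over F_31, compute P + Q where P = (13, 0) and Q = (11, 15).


P != Q, so use the chord formula.
s = (y2 - y1) / (x2 - x1) = (15) / (29) mod 31 = 8
x3 = s^2 - x1 - x2 mod 31 = 8^2 - 13 - 11 = 9
y3 = s (x1 - x3) - y1 mod 31 = 8 * (13 - 9) - 0 = 1

P + Q = (9, 1)


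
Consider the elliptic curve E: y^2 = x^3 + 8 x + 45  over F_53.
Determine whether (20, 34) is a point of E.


Check whether y^2 = x^3 + 8 x + 45 (mod 53) for (x, y) = (20, 34).
LHS: y^2 = 34^2 mod 53 = 43
RHS: x^3 + 8 x + 45 = 20^3 + 8*20 + 45 mod 53 = 43
LHS = RHS

Yes, on the curve


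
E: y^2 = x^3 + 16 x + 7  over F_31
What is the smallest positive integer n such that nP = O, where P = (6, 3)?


Compute successive multiples of P until we hit O:
  1P = (6, 3)
  2P = (19, 28)
  3P = (13, 5)
  4P = (26, 9)
  5P = (18, 12)
  6P = (25, 6)
  7P = (2, 27)
  8P = (28, 5)
  ... (continuing to 37P)
  37P = O

ord(P) = 37


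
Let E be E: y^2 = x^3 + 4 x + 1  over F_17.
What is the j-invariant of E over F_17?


Delta = -16(4 a^3 + 27 b^2) mod 17 = 11
-1728 * (4 a)^3 = -1728 * (4*4)^3 mod 17 = 11
j = 11 * 11^(-1) mod 17 = 1

j = 1 (mod 17)


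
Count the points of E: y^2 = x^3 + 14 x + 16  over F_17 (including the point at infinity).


For each x in F_17, count y with y^2 = x^3 + 14 x + 16 mod 17:
  x = 0: RHS = 16, y in [4, 13]  -> 2 point(s)
  x = 2: RHS = 1, y in [1, 16]  -> 2 point(s)
  x = 3: RHS = 0, y in [0]  -> 1 point(s)
  x = 4: RHS = 0, y in [0]  -> 1 point(s)
  x = 7: RHS = 15, y in [7, 10]  -> 2 point(s)
  x = 9: RHS = 4, y in [2, 15]  -> 2 point(s)
  x = 10: RHS = 0, y in [0]  -> 1 point(s)
  x = 12: RHS = 8, y in [5, 12]  -> 2 point(s)
  x = 13: RHS = 15, y in [7, 10]  -> 2 point(s)
  x = 14: RHS = 15, y in [7, 10]  -> 2 point(s)
  x = 16: RHS = 1, y in [1, 16]  -> 2 point(s)
Affine points: 19. Add the point at infinity: total = 20.

#E(F_17) = 20


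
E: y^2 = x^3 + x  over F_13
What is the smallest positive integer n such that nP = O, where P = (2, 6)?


Compute successive multiples of P until we hit O:
  1P = (2, 6)
  2P = (9, 7)
  3P = (6, 12)
  4P = (4, 4)
  5P = (8, 0)
  6P = (4, 9)
  7P = (6, 1)
  8P = (9, 6)
  ... (continuing to 10P)
  10P = O

ord(P) = 10


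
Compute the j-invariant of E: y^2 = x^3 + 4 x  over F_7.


Delta = -16(4 a^3 + 27 b^2) mod 7 = 6
-1728 * (4 a)^3 = -1728 * (4*4)^3 mod 7 = 1
j = 1 * 6^(-1) mod 7 = 6

j = 6 (mod 7)


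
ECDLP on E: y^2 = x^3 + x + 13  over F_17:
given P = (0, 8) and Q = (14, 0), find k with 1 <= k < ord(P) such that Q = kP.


Enumerate multiples of P until we hit Q = (14, 0):
  1P = (0, 8)
  2P = (1, 10)
  3P = (3, 3)
  4P = (13, 8)
  5P = (4, 9)
  6P = (12, 6)
  7P = (14, 0)
Match found at i = 7.

k = 7


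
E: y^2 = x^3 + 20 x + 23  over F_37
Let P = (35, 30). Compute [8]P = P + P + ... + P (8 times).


k = 8 = 1000_2 (binary, LSB first: 0001)
Double-and-add from P = (35, 30):
  bit 0 = 0: acc unchanged = O
  bit 1 = 0: acc unchanged = O
  bit 2 = 0: acc unchanged = O
  bit 3 = 1: acc = O + (18, 31) = (18, 31)

8P = (18, 31)


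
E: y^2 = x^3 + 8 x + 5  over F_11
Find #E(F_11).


For each x in F_11, count y with y^2 = x^3 + 8 x + 5 mod 11:
  x = 0: RHS = 5, y in [4, 7]  -> 2 point(s)
  x = 1: RHS = 3, y in [5, 6]  -> 2 point(s)
  x = 3: RHS = 1, y in [1, 10]  -> 2 point(s)
  x = 5: RHS = 5, y in [4, 7]  -> 2 point(s)
  x = 6: RHS = 5, y in [4, 7]  -> 2 point(s)
  x = 8: RHS = 9, y in [3, 8]  -> 2 point(s)
  x = 9: RHS = 3, y in [5, 6]  -> 2 point(s)
Affine points: 14. Add the point at infinity: total = 15.

#E(F_11) = 15


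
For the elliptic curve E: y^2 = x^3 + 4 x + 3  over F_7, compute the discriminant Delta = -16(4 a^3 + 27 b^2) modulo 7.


4 a^3 + 27 b^2 = 4*4^3 + 27*3^2 = 256 + 243 = 499
Delta = -16 * (499) = -7984
Delta mod 7 = 3

Delta = 3 (mod 7)


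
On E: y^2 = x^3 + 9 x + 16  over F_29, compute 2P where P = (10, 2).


Doubling: s = (3 x1^2 + a) / (2 y1)
s = (3*10^2 + 9) / (2*2) mod 29 = 12
x3 = s^2 - 2 x1 mod 29 = 12^2 - 2*10 = 8
y3 = s (x1 - x3) - y1 mod 29 = 12 * (10 - 8) - 2 = 22

2P = (8, 22)


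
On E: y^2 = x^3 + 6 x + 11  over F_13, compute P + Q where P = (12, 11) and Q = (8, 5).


P != Q, so use the chord formula.
s = (y2 - y1) / (x2 - x1) = (7) / (9) mod 13 = 8
x3 = s^2 - x1 - x2 mod 13 = 8^2 - 12 - 8 = 5
y3 = s (x1 - x3) - y1 mod 13 = 8 * (12 - 5) - 11 = 6

P + Q = (5, 6)


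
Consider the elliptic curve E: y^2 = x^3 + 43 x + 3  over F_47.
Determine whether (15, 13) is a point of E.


Check whether y^2 = x^3 + 43 x + 3 (mod 47) for (x, y) = (15, 13).
LHS: y^2 = 13^2 mod 47 = 28
RHS: x^3 + 43 x + 3 = 15^3 + 43*15 + 3 mod 47 = 28
LHS = RHS

Yes, on the curve


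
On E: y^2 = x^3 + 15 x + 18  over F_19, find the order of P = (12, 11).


Compute successive multiples of P until we hit O:
  1P = (12, 11)
  2P = (4, 3)
  3P = (4, 16)
  4P = (12, 8)
  5P = O

ord(P) = 5


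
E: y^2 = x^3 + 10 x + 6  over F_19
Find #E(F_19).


For each x in F_19, count y with y^2 = x^3 + 10 x + 6 mod 19:
  x = 0: RHS = 6, y in [5, 14]  -> 2 point(s)
  x = 1: RHS = 17, y in [6, 13]  -> 2 point(s)
  x = 3: RHS = 6, y in [5, 14]  -> 2 point(s)
  x = 6: RHS = 16, y in [4, 15]  -> 2 point(s)
  x = 7: RHS = 1, y in [1, 18]  -> 2 point(s)
  x = 8: RHS = 9, y in [3, 16]  -> 2 point(s)
  x = 10: RHS = 4, y in [2, 17]  -> 2 point(s)
  x = 12: RHS = 11, y in [7, 12]  -> 2 point(s)
  x = 15: RHS = 16, y in [4, 15]  -> 2 point(s)
  x = 16: RHS = 6, y in [5, 14]  -> 2 point(s)
  x = 17: RHS = 16, y in [4, 15]  -> 2 point(s)
Affine points: 22. Add the point at infinity: total = 23.

#E(F_19) = 23


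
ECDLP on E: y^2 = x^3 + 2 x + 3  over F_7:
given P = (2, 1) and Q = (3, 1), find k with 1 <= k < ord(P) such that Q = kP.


Enumerate multiples of P until we hit Q = (3, 1):
  1P = (2, 1)
  2P = (3, 6)
  3P = (6, 0)
  4P = (3, 1)
Match found at i = 4.

k = 4


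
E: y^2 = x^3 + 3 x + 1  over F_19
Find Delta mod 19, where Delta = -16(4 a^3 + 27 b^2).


4 a^3 + 27 b^2 = 4*3^3 + 27*1^2 = 108 + 27 = 135
Delta = -16 * (135) = -2160
Delta mod 19 = 6

Delta = 6 (mod 19)


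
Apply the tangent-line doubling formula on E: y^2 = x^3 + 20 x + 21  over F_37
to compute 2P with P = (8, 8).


Doubling: s = (3 x1^2 + a) / (2 y1)
s = (3*8^2 + 20) / (2*8) mod 37 = 4
x3 = s^2 - 2 x1 mod 37 = 4^2 - 2*8 = 0
y3 = s (x1 - x3) - y1 mod 37 = 4 * (8 - 0) - 8 = 24

2P = (0, 24)


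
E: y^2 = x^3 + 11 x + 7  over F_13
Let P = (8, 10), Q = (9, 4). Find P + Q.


P != Q, so use the chord formula.
s = (y2 - y1) / (x2 - x1) = (7) / (1) mod 13 = 7
x3 = s^2 - x1 - x2 mod 13 = 7^2 - 8 - 9 = 6
y3 = s (x1 - x3) - y1 mod 13 = 7 * (8 - 6) - 10 = 4

P + Q = (6, 4)


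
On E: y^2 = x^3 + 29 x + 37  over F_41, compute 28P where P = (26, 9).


k = 28 = 11100_2 (binary, LSB first: 00111)
Double-and-add from P = (26, 9):
  bit 0 = 0: acc unchanged = O
  bit 1 = 0: acc unchanged = O
  bit 2 = 1: acc = O + (8, 24) = (8, 24)
  bit 3 = 1: acc = (8, 24) + (16, 28) = (7, 38)
  bit 4 = 1: acc = (7, 38) + (17, 20) = (35, 37)

28P = (35, 37)


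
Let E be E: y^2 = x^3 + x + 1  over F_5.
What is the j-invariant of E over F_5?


Delta = -16(4 a^3 + 27 b^2) mod 5 = 4
-1728 * (4 a)^3 = -1728 * (4*1)^3 mod 5 = 3
j = 3 * 4^(-1) mod 5 = 2

j = 2 (mod 5)


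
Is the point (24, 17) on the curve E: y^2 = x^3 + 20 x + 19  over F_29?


Check whether y^2 = x^3 + 20 x + 19 (mod 29) for (x, y) = (24, 17).
LHS: y^2 = 17^2 mod 29 = 28
RHS: x^3 + 20 x + 19 = 24^3 + 20*24 + 19 mod 29 = 26
LHS != RHS

No, not on the curve


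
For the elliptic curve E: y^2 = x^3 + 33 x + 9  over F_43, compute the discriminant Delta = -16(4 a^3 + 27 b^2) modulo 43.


4 a^3 + 27 b^2 = 4*33^3 + 27*9^2 = 143748 + 2187 = 145935
Delta = -16 * (145935) = -2334960
Delta mod 43 = 26

Delta = 26 (mod 43)


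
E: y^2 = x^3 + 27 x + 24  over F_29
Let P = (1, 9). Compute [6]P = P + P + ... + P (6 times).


k = 6 = 110_2 (binary, LSB first: 011)
Double-and-add from P = (1, 9):
  bit 0 = 0: acc unchanged = O
  bit 1 = 1: acc = O + (4, 15) = (4, 15)
  bit 2 = 1: acc = (4, 15) + (20, 3) = (11, 12)

6P = (11, 12)


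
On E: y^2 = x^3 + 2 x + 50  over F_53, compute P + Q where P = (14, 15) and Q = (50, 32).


P != Q, so use the chord formula.
s = (y2 - y1) / (x2 - x1) = (17) / (36) mod 53 = 52
x3 = s^2 - x1 - x2 mod 53 = 52^2 - 14 - 50 = 43
y3 = s (x1 - x3) - y1 mod 53 = 52 * (14 - 43) - 15 = 14

P + Q = (43, 14)


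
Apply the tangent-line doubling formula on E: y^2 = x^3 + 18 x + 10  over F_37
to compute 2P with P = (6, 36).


Doubling: s = (3 x1^2 + a) / (2 y1)
s = (3*6^2 + 18) / (2*36) mod 37 = 11
x3 = s^2 - 2 x1 mod 37 = 11^2 - 2*6 = 35
y3 = s (x1 - x3) - y1 mod 37 = 11 * (6 - 35) - 36 = 15

2P = (35, 15)


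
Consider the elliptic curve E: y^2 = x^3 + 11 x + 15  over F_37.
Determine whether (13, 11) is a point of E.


Check whether y^2 = x^3 + 11 x + 15 (mod 37) for (x, y) = (13, 11).
LHS: y^2 = 11^2 mod 37 = 10
RHS: x^3 + 11 x + 15 = 13^3 + 11*13 + 15 mod 37 = 24
LHS != RHS

No, not on the curve


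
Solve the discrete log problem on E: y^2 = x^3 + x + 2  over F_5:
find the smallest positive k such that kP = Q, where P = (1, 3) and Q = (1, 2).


Enumerate multiples of P until we hit Q = (1, 2):
  1P = (1, 3)
  2P = (4, 0)
  3P = (1, 2)
Match found at i = 3.

k = 3


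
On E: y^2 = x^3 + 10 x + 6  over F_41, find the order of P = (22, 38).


Compute successive multiples of P until we hit O:
  1P = (22, 38)
  2P = (7, 38)
  3P = (12, 3)
  4P = (9, 28)
  5P = (30, 0)
  6P = (9, 13)
  7P = (12, 38)
  8P = (7, 3)
  ... (continuing to 10P)
  10P = O

ord(P) = 10


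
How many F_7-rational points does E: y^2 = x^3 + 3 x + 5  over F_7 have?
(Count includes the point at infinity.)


For each x in F_7, count y with y^2 = x^3 + 3 x + 5 mod 7:
  x = 1: RHS = 2, y in [3, 4]  -> 2 point(s)
  x = 4: RHS = 4, y in [2, 5]  -> 2 point(s)
  x = 6: RHS = 1, y in [1, 6]  -> 2 point(s)
Affine points: 6. Add the point at infinity: total = 7.

#E(F_7) = 7


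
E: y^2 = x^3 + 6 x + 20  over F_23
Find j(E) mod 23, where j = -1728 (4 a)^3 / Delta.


Delta = -16(4 a^3 + 27 b^2) mod 23 = 21
-1728 * (4 a)^3 = -1728 * (4*6)^3 mod 23 = 20
j = 20 * 21^(-1) mod 23 = 13

j = 13 (mod 23)


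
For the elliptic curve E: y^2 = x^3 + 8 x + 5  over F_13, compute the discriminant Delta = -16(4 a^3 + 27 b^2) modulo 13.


4 a^3 + 27 b^2 = 4*8^3 + 27*5^2 = 2048 + 675 = 2723
Delta = -16 * (2723) = -43568
Delta mod 13 = 8

Delta = 8 (mod 13)


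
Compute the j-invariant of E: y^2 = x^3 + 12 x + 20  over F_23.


Delta = -16(4 a^3 + 27 b^2) mod 23 = 14
-1728 * (4 a)^3 = -1728 * (4*12)^3 mod 23 = 22
j = 22 * 14^(-1) mod 23 = 18

j = 18 (mod 23)


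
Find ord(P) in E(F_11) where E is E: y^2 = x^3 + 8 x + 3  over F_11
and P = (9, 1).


Compute successive multiples of P until we hit O:
  1P = (9, 1)
  2P = (5, 6)
  3P = (2, 4)
  4P = (4, 0)
  5P = (2, 7)
  6P = (5, 5)
  7P = (9, 10)
  8P = O

ord(P) = 8


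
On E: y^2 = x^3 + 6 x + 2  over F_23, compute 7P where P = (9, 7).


k = 7 = 111_2 (binary, LSB first: 111)
Double-and-add from P = (9, 7):
  bit 0 = 1: acc = O + (9, 7) = (9, 7)
  bit 1 = 1: acc = (9, 7) + (14, 1) = (18, 13)
  bit 2 = 1: acc = (18, 13) + (22, 15) = (12, 13)

7P = (12, 13)


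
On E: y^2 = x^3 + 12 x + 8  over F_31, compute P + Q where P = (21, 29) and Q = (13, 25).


P != Q, so use the chord formula.
s = (y2 - y1) / (x2 - x1) = (27) / (23) mod 31 = 16
x3 = s^2 - x1 - x2 mod 31 = 16^2 - 21 - 13 = 5
y3 = s (x1 - x3) - y1 mod 31 = 16 * (21 - 5) - 29 = 10

P + Q = (5, 10)


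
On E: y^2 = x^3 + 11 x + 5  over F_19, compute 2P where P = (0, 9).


Doubling: s = (3 x1^2 + a) / (2 y1)
s = (3*0^2 + 11) / (2*9) mod 19 = 8
x3 = s^2 - 2 x1 mod 19 = 8^2 - 2*0 = 7
y3 = s (x1 - x3) - y1 mod 19 = 8 * (0 - 7) - 9 = 11

2P = (7, 11)


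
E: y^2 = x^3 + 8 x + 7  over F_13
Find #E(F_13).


For each x in F_13, count y with y^2 = x^3 + 8 x + 7 mod 13:
  x = 1: RHS = 3, y in [4, 9]  -> 2 point(s)
  x = 4: RHS = 12, y in [5, 8]  -> 2 point(s)
  x = 5: RHS = 3, y in [4, 9]  -> 2 point(s)
  x = 7: RHS = 3, y in [4, 9]  -> 2 point(s)
  x = 11: RHS = 9, y in [3, 10]  -> 2 point(s)
Affine points: 10. Add the point at infinity: total = 11.

#E(F_13) = 11


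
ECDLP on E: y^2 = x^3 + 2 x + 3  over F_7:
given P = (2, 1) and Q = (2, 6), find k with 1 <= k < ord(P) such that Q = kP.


Enumerate multiples of P until we hit Q = (2, 6):
  1P = (2, 1)
  2P = (3, 6)
  3P = (6, 0)
  4P = (3, 1)
  5P = (2, 6)
Match found at i = 5.

k = 5


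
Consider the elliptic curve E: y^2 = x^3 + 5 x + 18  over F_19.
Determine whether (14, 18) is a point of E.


Check whether y^2 = x^3 + 5 x + 18 (mod 19) for (x, y) = (14, 18).
LHS: y^2 = 18^2 mod 19 = 1
RHS: x^3 + 5 x + 18 = 14^3 + 5*14 + 18 mod 19 = 1
LHS = RHS

Yes, on the curve


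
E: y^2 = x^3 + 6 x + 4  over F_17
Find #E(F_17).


For each x in F_17, count y with y^2 = x^3 + 6 x + 4 mod 17:
  x = 0: RHS = 4, y in [2, 15]  -> 2 point(s)
  x = 3: RHS = 15, y in [7, 10]  -> 2 point(s)
  x = 6: RHS = 1, y in [1, 16]  -> 2 point(s)
  x = 7: RHS = 15, y in [7, 10]  -> 2 point(s)
  x = 12: RHS = 2, y in [6, 11]  -> 2 point(s)
  x = 13: RHS = 1, y in [1, 16]  -> 2 point(s)
  x = 15: RHS = 1, y in [1, 16]  -> 2 point(s)
Affine points: 14. Add the point at infinity: total = 15.

#E(F_17) = 15


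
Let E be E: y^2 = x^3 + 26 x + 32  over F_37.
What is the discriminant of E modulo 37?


4 a^3 + 27 b^2 = 4*26^3 + 27*32^2 = 70304 + 27648 = 97952
Delta = -16 * (97952) = -1567232
Delta mod 37 = 14

Delta = 14 (mod 37)


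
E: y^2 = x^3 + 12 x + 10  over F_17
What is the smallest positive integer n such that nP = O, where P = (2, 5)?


Compute successive multiples of P until we hit O:
  1P = (2, 5)
  2P = (14, 7)
  3P = (10, 5)
  4P = (5, 12)
  5P = (6, 14)
  6P = (13, 0)
  7P = (6, 3)
  8P = (5, 5)
  ... (continuing to 12P)
  12P = O

ord(P) = 12
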